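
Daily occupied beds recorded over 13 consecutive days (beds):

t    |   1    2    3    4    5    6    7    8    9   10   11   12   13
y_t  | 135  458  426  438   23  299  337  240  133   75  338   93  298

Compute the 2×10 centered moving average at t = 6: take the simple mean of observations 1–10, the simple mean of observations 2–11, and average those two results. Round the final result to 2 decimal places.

Sum over 1–10: 135 + 458 + 426 + 438 + 23 + 299 + 337 + 240 + 133 + 75 = 2564
Sum over 2–11: 458 + 426 + 438 + 23 + 299 + 337 + 240 + 133 + 75 + 338 = 2767
CMA at t=6 = (2564 + 2767) / (2·10) = 5331 / 20 = 266.55

266.55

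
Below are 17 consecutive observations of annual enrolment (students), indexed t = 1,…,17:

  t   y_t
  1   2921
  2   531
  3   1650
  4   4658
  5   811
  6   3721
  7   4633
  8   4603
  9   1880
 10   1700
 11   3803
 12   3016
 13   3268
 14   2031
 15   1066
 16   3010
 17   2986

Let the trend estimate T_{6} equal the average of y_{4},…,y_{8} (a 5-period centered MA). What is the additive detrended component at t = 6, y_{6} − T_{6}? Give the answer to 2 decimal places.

Trend T_6 = (4658 + 811 + 3721 + 4633 + 4603) / 5 = 18426/5 = 3685.2000
Detrended value: 3721 − 3685.2000 = 35.80

35.80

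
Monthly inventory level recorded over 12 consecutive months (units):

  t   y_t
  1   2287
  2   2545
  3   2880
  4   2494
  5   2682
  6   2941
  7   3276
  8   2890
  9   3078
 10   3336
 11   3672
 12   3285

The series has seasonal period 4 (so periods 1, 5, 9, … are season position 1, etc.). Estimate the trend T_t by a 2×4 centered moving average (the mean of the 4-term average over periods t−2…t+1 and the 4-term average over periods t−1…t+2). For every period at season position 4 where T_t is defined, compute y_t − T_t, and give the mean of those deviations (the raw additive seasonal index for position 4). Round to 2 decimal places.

-205.69

Season position 4 occurs at t = 4, 8 (where T_t is defined).
t=4: T_4 = 2699.7500; y_4 − T_4 = 2494 − 2699.7500 = -205.7500
t=8: T_8 = 3095.6250; y_8 − T_8 = 2890 − 3095.6250 = -205.6250
Mean deviation: (-205.7500 + -205.6250) / 2 = -205.69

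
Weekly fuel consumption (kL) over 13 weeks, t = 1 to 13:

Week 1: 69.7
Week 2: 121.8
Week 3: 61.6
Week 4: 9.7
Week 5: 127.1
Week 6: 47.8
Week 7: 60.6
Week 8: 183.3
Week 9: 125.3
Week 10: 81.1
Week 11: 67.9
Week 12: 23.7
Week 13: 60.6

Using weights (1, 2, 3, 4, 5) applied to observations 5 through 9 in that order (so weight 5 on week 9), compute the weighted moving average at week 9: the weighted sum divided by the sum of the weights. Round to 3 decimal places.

117.613

Weighted sum: 1·127.1 + 2·47.8 + 3·60.6 + 4·183.3 + 5·125.3 = 127.1 + 95.6 + 181.8 + 733.2 + 626.5 = 1764.2
Weight total: 1 + 2 + 3 + 4 + 5 = 15
WMA = 1764.2 / 15 = 117.613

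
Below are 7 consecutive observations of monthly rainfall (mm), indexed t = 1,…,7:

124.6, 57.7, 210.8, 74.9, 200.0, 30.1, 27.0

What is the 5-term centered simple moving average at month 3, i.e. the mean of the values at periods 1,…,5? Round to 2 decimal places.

Sum of periods 1–5: 124.6 + 57.7 + 210.8 + 74.9 + 200.0 = 668.0
Divide by 5: 668.0 / 5 = 133.60

133.60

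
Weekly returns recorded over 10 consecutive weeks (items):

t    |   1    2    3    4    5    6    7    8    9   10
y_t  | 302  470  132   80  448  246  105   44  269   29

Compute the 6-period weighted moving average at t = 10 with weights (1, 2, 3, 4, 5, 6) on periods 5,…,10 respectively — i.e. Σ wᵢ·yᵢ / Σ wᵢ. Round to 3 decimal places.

Weighted sum: 1·448 + 2·246 + 3·105 + 4·44 + 5·269 + 6·29 = 448 + 492 + 315 + 176 + 1345 + 174 = 2950
Weight total: 1 + 2 + 3 + 4 + 5 + 6 = 21
WMA = 2950 / 21 = 140.476

140.476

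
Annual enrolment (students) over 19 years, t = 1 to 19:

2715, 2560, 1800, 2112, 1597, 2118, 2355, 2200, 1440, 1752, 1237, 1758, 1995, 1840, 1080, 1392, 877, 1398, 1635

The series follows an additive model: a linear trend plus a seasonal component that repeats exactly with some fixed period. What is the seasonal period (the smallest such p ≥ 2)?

First differences y_{t+1} − y_t: -155, -760, 312, -515, 521, 237, -155, -760, 312, -515, 521, 237, -155, -760, …
The difference pattern repeats every 6 terms and not for any smaller step, so p = 6.

6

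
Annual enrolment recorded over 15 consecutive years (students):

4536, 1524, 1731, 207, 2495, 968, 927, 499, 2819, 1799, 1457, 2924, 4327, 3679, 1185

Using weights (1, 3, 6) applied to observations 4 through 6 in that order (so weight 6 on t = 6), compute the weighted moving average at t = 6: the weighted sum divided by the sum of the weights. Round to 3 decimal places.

1350.000

Weighted sum: 1·207 + 3·2495 + 6·968 = 207 + 7485 + 5808 = 13500
Weight total: 1 + 3 + 6 = 10
WMA = 13500 / 10 = 1350.000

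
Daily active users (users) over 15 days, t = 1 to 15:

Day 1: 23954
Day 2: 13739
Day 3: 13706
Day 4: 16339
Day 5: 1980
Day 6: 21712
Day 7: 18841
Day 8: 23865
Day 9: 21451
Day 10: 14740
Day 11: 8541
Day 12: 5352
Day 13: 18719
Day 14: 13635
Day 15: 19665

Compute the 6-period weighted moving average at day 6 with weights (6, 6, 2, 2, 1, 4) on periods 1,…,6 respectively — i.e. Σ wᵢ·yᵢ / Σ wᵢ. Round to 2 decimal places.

Weighted sum: 6·23954 + 6·13739 + 2·13706 + 2·16339 + 1·1980 + 4·21712 = 143724 + 82434 + 27412 + 32678 + 1980 + 86848 = 375076
Weight total: 6 + 6 + 2 + 2 + 1 + 4 = 21
WMA = 375076 / 21 = 17860.76

17860.76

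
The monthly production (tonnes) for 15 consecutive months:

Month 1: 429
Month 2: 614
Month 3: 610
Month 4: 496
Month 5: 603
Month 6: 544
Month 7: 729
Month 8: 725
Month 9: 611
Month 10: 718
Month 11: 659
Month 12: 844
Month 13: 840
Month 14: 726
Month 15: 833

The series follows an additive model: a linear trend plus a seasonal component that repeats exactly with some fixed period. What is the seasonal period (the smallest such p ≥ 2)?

5

First differences y_{t+1} − y_t: 185, -4, -114, 107, -59, 185, -4, -114, 107, -59, 185, -4, …
The difference pattern repeats every 5 terms and not for any smaller step, so p = 5.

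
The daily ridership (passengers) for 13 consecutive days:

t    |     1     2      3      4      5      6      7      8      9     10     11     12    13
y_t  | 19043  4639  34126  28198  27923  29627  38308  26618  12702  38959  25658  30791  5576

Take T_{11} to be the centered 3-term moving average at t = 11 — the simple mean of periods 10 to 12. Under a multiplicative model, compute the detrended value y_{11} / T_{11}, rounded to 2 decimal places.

0.81

Trend T_11 = (38959 + 25658 + 30791) / 3 = 95408/3 = 31802.6667
Ratio to trend: 25658 / 31802.6667 = 0.81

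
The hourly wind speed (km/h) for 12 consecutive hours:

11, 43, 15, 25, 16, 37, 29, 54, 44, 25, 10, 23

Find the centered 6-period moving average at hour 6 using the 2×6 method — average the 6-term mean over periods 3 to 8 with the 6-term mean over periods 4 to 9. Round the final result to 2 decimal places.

31.75

Sum over 3–8: 15 + 25 + 16 + 37 + 29 + 54 = 176
Sum over 4–9: 25 + 16 + 37 + 29 + 54 + 44 = 205
CMA at t=6 = (176 + 205) / (2·6) = 381 / 12 = 31.75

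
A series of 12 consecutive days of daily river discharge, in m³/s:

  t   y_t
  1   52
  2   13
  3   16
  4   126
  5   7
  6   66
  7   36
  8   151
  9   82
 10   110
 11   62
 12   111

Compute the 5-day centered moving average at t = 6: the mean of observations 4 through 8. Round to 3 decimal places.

77.200

Sum of periods 4–8: 126 + 7 + 66 + 36 + 151 = 386
Divide by 5: 386 / 5 = 77.200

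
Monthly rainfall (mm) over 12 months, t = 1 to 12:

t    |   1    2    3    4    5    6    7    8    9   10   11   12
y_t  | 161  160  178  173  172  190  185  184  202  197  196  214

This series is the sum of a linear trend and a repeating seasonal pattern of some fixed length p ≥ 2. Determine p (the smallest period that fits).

3

First differences y_{t+1} − y_t: -1, 18, -5, -1, 18, -5, -1, 18, …
The difference pattern repeats every 3 terms and not for any smaller step, so p = 3.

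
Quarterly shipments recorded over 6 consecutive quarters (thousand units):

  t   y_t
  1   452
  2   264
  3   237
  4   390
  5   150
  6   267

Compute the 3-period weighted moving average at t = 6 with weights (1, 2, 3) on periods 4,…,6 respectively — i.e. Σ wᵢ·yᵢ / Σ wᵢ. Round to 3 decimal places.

248.500

Weighted sum: 1·390 + 2·150 + 3·267 = 390 + 300 + 801 = 1491
Weight total: 1 + 2 + 3 = 6
WMA = 1491 / 6 = 248.500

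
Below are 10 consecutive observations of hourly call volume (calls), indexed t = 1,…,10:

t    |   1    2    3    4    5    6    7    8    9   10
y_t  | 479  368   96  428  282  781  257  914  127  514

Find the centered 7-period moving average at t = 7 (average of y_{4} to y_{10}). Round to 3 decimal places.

Sum of periods 4–10: 428 + 282 + 781 + 257 + 914 + 127 + 514 = 3303
Divide by 7: 3303 / 7 = 471.857

471.857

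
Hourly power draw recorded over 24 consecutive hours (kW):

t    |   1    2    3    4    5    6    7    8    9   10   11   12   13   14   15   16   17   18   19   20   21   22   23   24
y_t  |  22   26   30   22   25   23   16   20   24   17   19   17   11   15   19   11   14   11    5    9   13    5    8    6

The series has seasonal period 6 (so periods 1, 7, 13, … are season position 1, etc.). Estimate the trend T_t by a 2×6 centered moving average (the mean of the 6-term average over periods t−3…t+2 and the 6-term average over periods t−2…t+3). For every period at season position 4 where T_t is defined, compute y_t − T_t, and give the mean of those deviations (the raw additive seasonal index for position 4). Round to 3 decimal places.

-1.861

Season position 4 occurs at t = 4, 10, 16 (where T_t is defined).
t=4: T_4 = 24.16667; y_4 − T_4 = 22 − 24.16667 = -2.16667
t=10: T_10 = 18.41667; y_10 − T_10 = 17 − 18.41667 = -1.41667
t=16: T_16 = 13.00000; y_16 − T_16 = 11 − 13.00000 = -2.00000
Mean deviation: (-2.16667 + -1.41667 + -2.00000) / 3 = -1.861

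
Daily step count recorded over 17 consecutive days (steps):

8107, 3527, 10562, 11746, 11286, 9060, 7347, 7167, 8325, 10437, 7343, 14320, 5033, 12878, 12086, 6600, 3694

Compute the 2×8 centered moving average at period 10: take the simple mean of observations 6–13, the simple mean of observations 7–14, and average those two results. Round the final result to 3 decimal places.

Sum over 6–13: 9060 + 7347 + 7167 + 8325 + 10437 + 7343 + 14320 + 5033 = 69032
Sum over 7–14: 7347 + 7167 + 8325 + 10437 + 7343 + 14320 + 5033 + 12878 = 72850
CMA at t=10 = (69032 + 72850) / (2·8) = 141882 / 16 = 8867.625

8867.625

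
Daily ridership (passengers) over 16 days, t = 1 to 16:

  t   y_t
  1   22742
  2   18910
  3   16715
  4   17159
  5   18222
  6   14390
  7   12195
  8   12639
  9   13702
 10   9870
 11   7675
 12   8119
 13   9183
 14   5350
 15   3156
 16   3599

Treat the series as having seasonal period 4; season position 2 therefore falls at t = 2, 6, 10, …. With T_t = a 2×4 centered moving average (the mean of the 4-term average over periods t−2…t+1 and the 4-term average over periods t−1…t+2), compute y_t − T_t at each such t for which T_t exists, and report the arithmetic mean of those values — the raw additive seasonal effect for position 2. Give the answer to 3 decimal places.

Season position 2 occurs at t = 6, 10, 14 (where T_t is defined).
t=6: T_6 = 14926.50000; y_6 − T_6 = 14390 − 14926.50000 = -536.50000
t=10: T_10 = 10406.50000; y_10 − T_10 = 9870 − 10406.50000 = -536.50000
t=14: T_14 = 5887.00000; y_14 − T_14 = 5350 − 5887.00000 = -537.00000
Mean deviation: (-536.50000 + -536.50000 + -537.00000) / 3 = -536.667

-536.667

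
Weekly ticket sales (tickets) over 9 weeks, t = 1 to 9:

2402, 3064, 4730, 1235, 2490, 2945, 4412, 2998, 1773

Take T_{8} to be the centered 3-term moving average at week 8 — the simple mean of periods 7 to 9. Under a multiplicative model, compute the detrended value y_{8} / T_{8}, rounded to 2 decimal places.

Trend T_8 = (4412 + 2998 + 1773) / 3 = 9183/3 = 3061.0000
Ratio to trend: 2998 / 3061.0000 = 0.98

0.98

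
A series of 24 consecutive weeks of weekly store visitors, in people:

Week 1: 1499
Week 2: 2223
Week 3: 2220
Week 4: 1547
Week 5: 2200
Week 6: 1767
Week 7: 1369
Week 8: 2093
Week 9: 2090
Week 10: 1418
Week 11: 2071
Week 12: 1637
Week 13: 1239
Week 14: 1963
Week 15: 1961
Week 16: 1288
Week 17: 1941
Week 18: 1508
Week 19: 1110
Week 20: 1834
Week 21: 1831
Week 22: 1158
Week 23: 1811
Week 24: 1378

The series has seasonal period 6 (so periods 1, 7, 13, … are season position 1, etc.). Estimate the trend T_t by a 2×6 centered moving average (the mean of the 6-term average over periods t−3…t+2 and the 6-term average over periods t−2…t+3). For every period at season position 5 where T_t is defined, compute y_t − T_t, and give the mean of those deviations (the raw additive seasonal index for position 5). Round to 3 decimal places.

Season position 5 occurs at t = 5, 11, 17 (where T_t is defined).
t=5: T_5 = 1876.83333; y_5 − T_5 = 2200 − 1876.83333 = 323.16667
t=11: T_11 = 1747.16667; y_11 − T_11 = 2071 − 1747.16667 = 323.83333
t=17: T_17 = 1617.75000; y_17 − T_17 = 1941 − 1617.75000 = 323.25000
Mean deviation: (323.16667 + 323.83333 + 323.25000) / 3 = 323.417

323.417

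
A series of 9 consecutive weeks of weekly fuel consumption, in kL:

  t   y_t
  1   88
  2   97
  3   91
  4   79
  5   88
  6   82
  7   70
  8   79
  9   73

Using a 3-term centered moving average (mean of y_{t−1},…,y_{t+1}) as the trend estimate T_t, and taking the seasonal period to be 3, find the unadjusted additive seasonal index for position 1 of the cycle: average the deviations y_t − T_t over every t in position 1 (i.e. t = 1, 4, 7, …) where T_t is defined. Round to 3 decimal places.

Season position 1 occurs at t = 4, 7 (where T_t is defined).
t=4: T_4 = 86.00000; y_4 − T_4 = 79 − 86.00000 = -7.00000
t=7: T_7 = 77.00000; y_7 − T_7 = 70 − 77.00000 = -7.00000
Mean deviation: (-7.00000 + -7.00000) / 2 = -7.000

-7.000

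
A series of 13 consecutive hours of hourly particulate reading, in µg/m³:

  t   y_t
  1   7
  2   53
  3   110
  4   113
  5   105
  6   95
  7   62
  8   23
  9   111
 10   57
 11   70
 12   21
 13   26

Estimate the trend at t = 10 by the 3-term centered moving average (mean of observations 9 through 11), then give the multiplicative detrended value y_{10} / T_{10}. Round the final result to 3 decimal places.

Trend T_10 = (111 + 57 + 70) / 3 = 238/3 = 79.33333
Ratio to trend: 57 / 79.33333 = 0.718

0.718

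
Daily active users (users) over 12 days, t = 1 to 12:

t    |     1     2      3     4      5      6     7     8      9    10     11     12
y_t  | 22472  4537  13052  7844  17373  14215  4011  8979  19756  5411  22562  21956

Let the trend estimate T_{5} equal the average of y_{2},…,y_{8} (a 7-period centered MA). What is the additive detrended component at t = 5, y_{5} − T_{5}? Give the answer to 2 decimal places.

Trend T_5 = (4537 + 13052 + 7844 + 17373 + 14215 + 4011 + 8979) / 7 = 70011/7 = 10001.5714
Detrended value: 17373 − 10001.5714 = 7371.43

7371.43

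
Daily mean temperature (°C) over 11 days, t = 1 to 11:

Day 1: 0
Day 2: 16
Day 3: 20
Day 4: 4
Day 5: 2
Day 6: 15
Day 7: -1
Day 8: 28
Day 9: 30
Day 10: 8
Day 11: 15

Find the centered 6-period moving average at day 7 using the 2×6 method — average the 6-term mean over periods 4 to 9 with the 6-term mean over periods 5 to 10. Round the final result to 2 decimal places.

Sum over 4–9: 4 + 2 + 15 + (-1) + 28 + 30 = 78
Sum over 5–10: 2 + 15 + (-1) + 28 + 30 + 8 = 82
CMA at t=7 = (78 + 82) / (2·6) = 160 / 12 = 13.33

13.33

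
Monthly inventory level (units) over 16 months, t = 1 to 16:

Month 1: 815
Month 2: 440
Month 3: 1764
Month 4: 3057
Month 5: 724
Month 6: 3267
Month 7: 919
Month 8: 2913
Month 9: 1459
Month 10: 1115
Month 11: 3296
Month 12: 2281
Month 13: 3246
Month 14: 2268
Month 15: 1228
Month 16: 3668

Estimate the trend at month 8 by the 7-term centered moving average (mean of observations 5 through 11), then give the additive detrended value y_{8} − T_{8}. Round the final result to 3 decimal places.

Trend T_8 = (724 + 3267 + 919 + 2913 + 1459 + 1115 + 3296) / 7 = 13693/7 = 1956.14286
Detrended value: 2913 − 1956.14286 = 956.857

956.857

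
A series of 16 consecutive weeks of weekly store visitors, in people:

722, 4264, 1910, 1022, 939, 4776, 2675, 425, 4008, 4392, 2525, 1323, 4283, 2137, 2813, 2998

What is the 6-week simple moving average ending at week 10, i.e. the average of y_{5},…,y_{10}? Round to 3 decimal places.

2869.167

Sum of periods 5–10: 939 + 4776 + 2675 + 425 + 4008 + 4392 = 17215
Divide by 6: 17215 / 6 = 2869.167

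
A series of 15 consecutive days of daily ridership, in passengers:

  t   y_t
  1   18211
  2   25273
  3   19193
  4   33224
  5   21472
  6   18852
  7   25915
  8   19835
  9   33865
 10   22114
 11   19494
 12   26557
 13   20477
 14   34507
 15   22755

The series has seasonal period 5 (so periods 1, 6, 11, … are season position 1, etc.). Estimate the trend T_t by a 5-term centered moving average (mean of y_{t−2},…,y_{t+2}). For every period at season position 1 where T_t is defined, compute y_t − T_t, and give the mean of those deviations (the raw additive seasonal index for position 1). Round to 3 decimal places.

Season position 1 occurs at t = 6, 11 (where T_t is defined).
t=6: T_6 = 23859.60000; y_6 − T_6 = 18852 − 23859.60000 = -5007.60000
t=11: T_11 = 24501.40000; y_11 − T_11 = 19494 − 24501.40000 = -5007.40000
Mean deviation: (-5007.60000 + -5007.40000) / 2 = -5007.500

-5007.500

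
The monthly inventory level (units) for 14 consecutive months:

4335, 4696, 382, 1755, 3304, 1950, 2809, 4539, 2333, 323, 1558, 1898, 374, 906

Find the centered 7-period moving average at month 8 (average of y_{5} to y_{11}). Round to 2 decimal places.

2402.29

Sum of periods 5–11: 3304 + 1950 + 2809 + 4539 + 2333 + 323 + 1558 = 16816
Divide by 7: 16816 / 7 = 2402.29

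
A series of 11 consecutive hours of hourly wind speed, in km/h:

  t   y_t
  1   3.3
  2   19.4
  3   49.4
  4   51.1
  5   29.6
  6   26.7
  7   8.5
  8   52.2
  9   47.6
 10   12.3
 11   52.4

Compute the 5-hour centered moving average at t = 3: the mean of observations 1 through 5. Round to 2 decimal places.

Sum of periods 1–5: 3.3 + 19.4 + 49.4 + 51.1 + 29.6 = 152.8
Divide by 5: 152.8 / 5 = 30.56

30.56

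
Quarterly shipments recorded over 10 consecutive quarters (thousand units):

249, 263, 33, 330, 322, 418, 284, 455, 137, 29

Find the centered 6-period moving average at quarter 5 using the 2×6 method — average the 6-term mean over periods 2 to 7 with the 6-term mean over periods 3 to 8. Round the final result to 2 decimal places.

291.00

Sum over 2–7: 263 + 33 + 330 + 322 + 418 + 284 = 1650
Sum over 3–8: 33 + 330 + 322 + 418 + 284 + 455 = 1842
CMA at t=5 = (1650 + 1842) / (2·6) = 3492 / 12 = 291.00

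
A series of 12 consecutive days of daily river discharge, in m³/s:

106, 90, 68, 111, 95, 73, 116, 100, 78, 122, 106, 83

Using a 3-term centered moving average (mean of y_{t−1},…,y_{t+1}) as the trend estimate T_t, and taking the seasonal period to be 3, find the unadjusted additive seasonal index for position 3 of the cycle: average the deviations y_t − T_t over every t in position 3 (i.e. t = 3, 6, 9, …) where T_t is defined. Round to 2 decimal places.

-21.78

Season position 3 occurs at t = 3, 6, 9 (where T_t is defined).
t=3: T_3 = 89.6667; y_3 − T_3 = 68 − 89.6667 = -21.6667
t=6: T_6 = 94.6667; y_6 − T_6 = 73 − 94.6667 = -21.6667
t=9: T_9 = 100.0000; y_9 − T_9 = 78 − 100.0000 = -22.0000
Mean deviation: (-21.6667 + -21.6667 + -22.0000) / 3 = -21.78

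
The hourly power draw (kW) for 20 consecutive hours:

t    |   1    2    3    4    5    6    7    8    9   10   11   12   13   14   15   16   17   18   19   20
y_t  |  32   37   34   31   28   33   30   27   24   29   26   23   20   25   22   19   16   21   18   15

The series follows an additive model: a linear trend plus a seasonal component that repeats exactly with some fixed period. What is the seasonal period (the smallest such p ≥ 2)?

First differences y_{t+1} − y_t: 5, -3, -3, -3, 5, -3, -3, -3, 5, -3, …
The difference pattern repeats every 4 terms and not for any smaller step, so p = 4.

4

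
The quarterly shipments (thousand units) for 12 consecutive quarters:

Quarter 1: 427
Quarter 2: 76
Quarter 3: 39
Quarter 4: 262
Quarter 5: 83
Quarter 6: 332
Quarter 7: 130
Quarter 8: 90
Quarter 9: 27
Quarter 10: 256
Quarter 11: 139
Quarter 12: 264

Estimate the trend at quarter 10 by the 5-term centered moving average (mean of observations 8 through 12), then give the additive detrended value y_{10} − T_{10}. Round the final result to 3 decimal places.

100.800

Trend T_10 = (90 + 27 + 256 + 139 + 264) / 5 = 776/5 = 155.20000
Detrended value: 256 − 155.20000 = 100.800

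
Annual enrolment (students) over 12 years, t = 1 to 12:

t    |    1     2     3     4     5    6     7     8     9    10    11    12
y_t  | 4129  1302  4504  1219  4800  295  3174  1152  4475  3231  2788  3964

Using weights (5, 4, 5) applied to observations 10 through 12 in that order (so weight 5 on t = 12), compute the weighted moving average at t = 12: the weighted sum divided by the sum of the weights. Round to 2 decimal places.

Weighted sum: 5·3231 + 4·2788 + 5·3964 = 16155 + 11152 + 19820 = 47127
Weight total: 5 + 4 + 5 = 14
WMA = 47127 / 14 = 3366.21

3366.21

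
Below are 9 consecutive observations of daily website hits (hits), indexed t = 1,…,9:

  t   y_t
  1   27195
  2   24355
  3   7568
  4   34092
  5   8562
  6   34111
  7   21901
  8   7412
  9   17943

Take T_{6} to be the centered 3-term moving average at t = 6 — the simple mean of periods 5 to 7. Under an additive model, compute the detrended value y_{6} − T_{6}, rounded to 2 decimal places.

12586.33

Trend T_6 = (8562 + 34111 + 21901) / 3 = 64574/3 = 21524.6667
Detrended value: 34111 − 21524.6667 = 12586.33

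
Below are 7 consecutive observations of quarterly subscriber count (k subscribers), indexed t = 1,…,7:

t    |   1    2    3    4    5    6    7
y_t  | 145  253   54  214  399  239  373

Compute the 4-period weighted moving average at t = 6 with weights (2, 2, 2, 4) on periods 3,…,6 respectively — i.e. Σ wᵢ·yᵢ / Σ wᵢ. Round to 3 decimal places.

Weighted sum: 2·54 + 2·214 + 2·399 + 4·239 = 108 + 428 + 798 + 956 = 2290
Weight total: 2 + 2 + 2 + 4 = 10
WMA = 2290 / 10 = 229.000

229.000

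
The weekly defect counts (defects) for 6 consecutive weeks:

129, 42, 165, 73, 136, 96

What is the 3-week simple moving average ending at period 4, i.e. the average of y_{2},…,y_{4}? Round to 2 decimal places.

Sum of periods 2–4: 42 + 165 + 73 = 280
Divide by 3: 280 / 3 = 93.33

93.33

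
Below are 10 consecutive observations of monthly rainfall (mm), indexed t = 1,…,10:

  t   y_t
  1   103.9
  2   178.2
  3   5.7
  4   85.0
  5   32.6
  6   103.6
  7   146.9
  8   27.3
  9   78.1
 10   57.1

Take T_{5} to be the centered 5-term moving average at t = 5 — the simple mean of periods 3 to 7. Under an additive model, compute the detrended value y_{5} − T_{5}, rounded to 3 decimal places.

Trend T_5 = (5.7 + 85.0 + 32.6 + 103.6 + 146.9) / 5 = 373.8/5 = 74.76000
Detrended value: 32.6 − 74.76000 = -42.160

-42.160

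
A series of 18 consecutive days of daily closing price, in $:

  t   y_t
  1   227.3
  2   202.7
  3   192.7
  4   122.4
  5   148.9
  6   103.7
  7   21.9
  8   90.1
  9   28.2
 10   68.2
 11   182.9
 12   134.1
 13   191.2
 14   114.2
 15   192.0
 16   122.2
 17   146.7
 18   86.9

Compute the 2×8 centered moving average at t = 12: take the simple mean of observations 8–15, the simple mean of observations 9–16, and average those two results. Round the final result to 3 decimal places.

Sum over 8–15: 90.1 + 28.2 + 68.2 + 182.9 + 134.1 + 191.2 + 114.2 + 192.0 = 1000.9
Sum over 9–16: 28.2 + 68.2 + 182.9 + 134.1 + 191.2 + 114.2 + 192.0 + 122.2 = 1033.0
CMA at t=12 = (1000.9 + 1033.0) / (2·8) = 2033.9 / 16 = 127.119

127.119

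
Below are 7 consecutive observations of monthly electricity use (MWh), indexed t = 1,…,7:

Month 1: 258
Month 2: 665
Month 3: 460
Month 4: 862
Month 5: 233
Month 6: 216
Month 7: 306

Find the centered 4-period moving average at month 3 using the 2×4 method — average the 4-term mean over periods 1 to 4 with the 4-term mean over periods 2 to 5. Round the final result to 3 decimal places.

Sum over 1–4: 258 + 665 + 460 + 862 = 2245
Sum over 2–5: 665 + 460 + 862 + 233 = 2220
CMA at t=3 = (2245 + 2220) / (2·4) = 4465 / 8 = 558.125

558.125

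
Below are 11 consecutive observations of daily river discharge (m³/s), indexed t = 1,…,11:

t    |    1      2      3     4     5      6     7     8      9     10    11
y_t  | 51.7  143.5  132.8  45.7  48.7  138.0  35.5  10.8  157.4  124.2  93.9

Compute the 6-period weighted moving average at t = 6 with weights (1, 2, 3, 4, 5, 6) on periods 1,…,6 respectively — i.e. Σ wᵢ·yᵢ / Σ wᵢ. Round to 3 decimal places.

Weighted sum: 1·51.7 + 2·143.5 + 3·132.8 + 4·45.7 + 5·48.7 + 6·138.0 = 51.7 + 287.0 + 398.4 + 182.8 + 243.5 + 828.0 = 1991.4
Weight total: 1 + 2 + 3 + 4 + 5 + 6 = 21
WMA = 1991.4 / 21 = 94.829

94.829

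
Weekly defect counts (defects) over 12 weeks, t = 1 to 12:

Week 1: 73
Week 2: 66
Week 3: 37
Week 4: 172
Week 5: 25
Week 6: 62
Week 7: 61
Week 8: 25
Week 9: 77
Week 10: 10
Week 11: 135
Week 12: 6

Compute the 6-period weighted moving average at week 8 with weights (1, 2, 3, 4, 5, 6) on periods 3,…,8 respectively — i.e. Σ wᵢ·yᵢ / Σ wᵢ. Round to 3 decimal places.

Weighted sum: 1·37 + 2·172 + 3·25 + 4·62 + 5·61 + 6·25 = 37 + 344 + 75 + 248 + 305 + 150 = 1159
Weight total: 1 + 2 + 3 + 4 + 5 + 6 = 21
WMA = 1159 / 21 = 55.190

55.190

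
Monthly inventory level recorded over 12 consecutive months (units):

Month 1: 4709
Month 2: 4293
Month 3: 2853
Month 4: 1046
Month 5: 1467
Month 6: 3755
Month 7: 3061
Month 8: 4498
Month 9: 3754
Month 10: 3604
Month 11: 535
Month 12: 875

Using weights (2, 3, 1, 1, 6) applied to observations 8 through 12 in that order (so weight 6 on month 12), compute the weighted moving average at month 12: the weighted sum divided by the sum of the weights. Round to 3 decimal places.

2280.538

Weighted sum: 2·4498 + 3·3754 + 1·3604 + 1·535 + 6·875 = 8996 + 11262 + 3604 + 535 + 5250 = 29647
Weight total: 2 + 3 + 1 + 1 + 6 = 13
WMA = 29647 / 13 = 2280.538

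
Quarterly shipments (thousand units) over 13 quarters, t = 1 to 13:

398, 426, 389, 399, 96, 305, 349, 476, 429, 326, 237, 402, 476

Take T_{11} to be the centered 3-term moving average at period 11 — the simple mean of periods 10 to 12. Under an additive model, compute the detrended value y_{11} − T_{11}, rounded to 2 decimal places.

-84.67

Trend T_11 = (326 + 237 + 402) / 3 = 965/3 = 321.6667
Detrended value: 237 − 321.6667 = -84.67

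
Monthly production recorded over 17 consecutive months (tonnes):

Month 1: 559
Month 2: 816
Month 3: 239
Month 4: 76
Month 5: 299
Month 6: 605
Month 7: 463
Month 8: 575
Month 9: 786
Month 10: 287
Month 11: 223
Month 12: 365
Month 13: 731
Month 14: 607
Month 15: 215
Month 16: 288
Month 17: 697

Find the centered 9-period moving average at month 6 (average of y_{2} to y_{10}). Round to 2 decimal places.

460.67

Sum of periods 2–10: 816 + 239 + 76 + 299 + 605 + 463 + 575 + 786 + 287 = 4146
Divide by 9: 4146 / 9 = 460.67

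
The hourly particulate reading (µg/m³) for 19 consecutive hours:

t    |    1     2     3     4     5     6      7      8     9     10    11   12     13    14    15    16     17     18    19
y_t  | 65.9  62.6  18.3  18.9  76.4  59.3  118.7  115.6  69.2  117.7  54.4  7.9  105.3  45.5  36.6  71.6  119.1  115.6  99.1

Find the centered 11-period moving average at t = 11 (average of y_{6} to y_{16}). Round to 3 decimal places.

72.891

Sum of periods 6–16: 59.3 + 118.7 + 115.6 + 69.2 + 117.7 + 54.4 + 7.9 + 105.3 + 45.5 + 36.6 + 71.6 = 801.8
Divide by 11: 801.8 / 11 = 72.891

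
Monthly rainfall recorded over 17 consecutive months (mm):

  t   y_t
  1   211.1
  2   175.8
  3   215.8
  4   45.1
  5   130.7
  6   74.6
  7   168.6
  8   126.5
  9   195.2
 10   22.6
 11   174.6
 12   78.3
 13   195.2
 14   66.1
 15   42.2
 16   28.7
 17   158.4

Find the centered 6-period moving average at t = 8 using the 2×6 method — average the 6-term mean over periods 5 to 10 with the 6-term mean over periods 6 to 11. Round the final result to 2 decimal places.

123.36

Sum over 5–10: 130.7 + 74.6 + 168.6 + 126.5 + 195.2 + 22.6 = 718.2
Sum over 6–11: 74.6 + 168.6 + 126.5 + 195.2 + 22.6 + 174.6 = 762.1
CMA at t=8 = (718.2 + 762.1) / (2·6) = 1480.3 / 12 = 123.36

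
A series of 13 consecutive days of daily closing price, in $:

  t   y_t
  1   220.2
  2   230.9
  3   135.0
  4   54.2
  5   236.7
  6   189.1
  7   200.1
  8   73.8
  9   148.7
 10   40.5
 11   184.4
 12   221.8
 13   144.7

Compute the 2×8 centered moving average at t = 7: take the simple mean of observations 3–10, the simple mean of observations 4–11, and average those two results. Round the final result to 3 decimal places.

Sum over 3–10: 135.0 + 54.2 + 236.7 + 189.1 + 200.1 + 73.8 + 148.7 + 40.5 = 1078.1
Sum over 4–11: 54.2 + 236.7 + 189.1 + 200.1 + 73.8 + 148.7 + 40.5 + 184.4 = 1127.5
CMA at t=7 = (1078.1 + 1127.5) / (2·8) = 2205.6 / 16 = 137.850

137.850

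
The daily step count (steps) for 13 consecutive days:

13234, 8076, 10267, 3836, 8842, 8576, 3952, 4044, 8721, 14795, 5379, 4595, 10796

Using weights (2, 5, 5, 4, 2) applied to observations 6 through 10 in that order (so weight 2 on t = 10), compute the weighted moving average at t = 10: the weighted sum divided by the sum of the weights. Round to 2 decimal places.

6755.89

Weighted sum: 2·8576 + 5·3952 + 5·4044 + 4·8721 + 2·14795 = 17152 + 19760 + 20220 + 34884 + 29590 = 121606
Weight total: 2 + 5 + 5 + 4 + 2 = 18
WMA = 121606 / 18 = 6755.89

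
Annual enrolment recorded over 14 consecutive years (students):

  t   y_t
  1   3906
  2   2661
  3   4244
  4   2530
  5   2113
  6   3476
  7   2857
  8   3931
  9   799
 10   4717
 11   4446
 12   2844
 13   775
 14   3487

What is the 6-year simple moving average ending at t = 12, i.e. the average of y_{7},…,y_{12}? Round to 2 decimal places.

3265.67

Sum of periods 7–12: 2857 + 3931 + 799 + 4717 + 4446 + 2844 = 19594
Divide by 6: 19594 / 6 = 3265.67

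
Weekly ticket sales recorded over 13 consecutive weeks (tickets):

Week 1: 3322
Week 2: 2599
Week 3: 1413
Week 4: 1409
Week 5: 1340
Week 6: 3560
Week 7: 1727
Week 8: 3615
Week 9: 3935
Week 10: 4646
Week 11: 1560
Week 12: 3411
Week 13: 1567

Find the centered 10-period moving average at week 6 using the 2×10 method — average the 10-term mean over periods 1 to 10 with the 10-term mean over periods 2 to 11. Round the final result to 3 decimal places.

2668.500

Sum over 1–10: 3322 + 2599 + 1413 + 1409 + 1340 + 3560 + 1727 + 3615 + 3935 + 4646 = 27566
Sum over 2–11: 2599 + 1413 + 1409 + 1340 + 3560 + 1727 + 3615 + 3935 + 4646 + 1560 = 25804
CMA at t=6 = (27566 + 25804) / (2·10) = 53370 / 20 = 2668.500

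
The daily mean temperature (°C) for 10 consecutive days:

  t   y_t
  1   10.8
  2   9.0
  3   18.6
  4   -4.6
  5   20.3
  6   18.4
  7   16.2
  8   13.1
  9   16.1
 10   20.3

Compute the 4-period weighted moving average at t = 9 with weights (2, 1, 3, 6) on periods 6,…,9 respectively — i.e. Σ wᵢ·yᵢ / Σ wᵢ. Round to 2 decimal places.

Weighted sum: 2·18.4 + 1·16.2 + 3·13.1 + 6·16.1 = 36.8 + 16.2 + 39.3 + 96.6 = 188.9
Weight total: 2 + 1 + 3 + 6 = 12
WMA = 188.9 / 12 = 15.74

15.74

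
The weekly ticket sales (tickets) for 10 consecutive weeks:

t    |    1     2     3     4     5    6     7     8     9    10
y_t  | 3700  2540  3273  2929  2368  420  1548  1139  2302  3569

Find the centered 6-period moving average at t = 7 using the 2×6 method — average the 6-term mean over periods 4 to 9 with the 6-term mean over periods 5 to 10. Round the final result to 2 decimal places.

1837.67

Sum over 4–9: 2929 + 2368 + 420 + 1548 + 1139 + 2302 = 10706
Sum over 5–10: 2368 + 420 + 1548 + 1139 + 2302 + 3569 = 11346
CMA at t=7 = (10706 + 11346) / (2·6) = 22052 / 12 = 1837.67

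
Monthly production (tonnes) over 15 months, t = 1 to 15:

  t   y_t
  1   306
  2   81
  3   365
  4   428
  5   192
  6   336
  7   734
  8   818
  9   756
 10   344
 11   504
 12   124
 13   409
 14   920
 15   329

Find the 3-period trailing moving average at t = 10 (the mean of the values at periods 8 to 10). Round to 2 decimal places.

Sum of periods 8–10: 818 + 756 + 344 = 1918
Divide by 3: 1918 / 3 = 639.33

639.33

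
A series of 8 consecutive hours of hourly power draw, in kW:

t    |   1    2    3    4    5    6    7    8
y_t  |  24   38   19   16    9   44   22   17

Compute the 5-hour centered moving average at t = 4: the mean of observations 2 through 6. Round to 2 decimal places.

25.20

Sum of periods 2–6: 38 + 19 + 16 + 9 + 44 = 126
Divide by 5: 126 / 5 = 25.20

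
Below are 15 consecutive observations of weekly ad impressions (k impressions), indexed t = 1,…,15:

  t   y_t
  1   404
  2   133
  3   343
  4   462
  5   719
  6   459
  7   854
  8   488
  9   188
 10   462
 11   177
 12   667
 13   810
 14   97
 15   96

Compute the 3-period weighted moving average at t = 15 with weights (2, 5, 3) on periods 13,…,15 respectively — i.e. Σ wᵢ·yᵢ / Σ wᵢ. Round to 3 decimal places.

Weighted sum: 2·810 + 5·97 + 3·96 = 1620 + 485 + 288 = 2393
Weight total: 2 + 5 + 3 = 10
WMA = 2393 / 10 = 239.300

239.300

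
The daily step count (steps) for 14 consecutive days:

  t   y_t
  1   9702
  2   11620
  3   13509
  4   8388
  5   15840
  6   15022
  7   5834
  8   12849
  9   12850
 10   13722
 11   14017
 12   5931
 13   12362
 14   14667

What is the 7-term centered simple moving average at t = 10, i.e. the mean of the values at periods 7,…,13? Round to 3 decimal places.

11080.714

Sum of periods 7–13: 5834 + 12849 + 12850 + 13722 + 14017 + 5931 + 12362 = 77565
Divide by 7: 77565 / 7 = 11080.714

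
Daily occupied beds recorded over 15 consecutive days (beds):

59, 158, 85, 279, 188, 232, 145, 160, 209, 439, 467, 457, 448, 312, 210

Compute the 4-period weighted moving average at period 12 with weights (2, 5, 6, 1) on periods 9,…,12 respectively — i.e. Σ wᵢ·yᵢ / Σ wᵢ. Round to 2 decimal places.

419.43

Weighted sum: 2·209 + 5·439 + 6·467 + 1·457 = 418 + 2195 + 2802 + 457 = 5872
Weight total: 2 + 5 + 6 + 1 = 14
WMA = 5872 / 14 = 419.43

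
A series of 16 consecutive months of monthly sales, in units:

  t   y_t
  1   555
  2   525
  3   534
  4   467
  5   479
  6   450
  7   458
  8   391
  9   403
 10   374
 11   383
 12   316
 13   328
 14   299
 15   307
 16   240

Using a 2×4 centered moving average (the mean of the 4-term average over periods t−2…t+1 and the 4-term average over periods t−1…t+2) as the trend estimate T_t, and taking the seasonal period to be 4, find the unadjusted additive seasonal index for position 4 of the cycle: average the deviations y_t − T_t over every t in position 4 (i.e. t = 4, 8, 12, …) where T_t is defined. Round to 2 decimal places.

Season position 4 occurs at t = 4, 8, 12 (where T_t is defined).
t=4: T_4 = 491.8750; y_4 − T_4 = 467 − 491.8750 = -24.8750
t=8: T_8 = 416.0000; y_8 − T_8 = 391 − 416.0000 = -25.0000
t=12: T_12 = 340.8750; y_12 − T_12 = 316 − 340.8750 = -24.8750
Mean deviation: (-24.8750 + -25.0000 + -24.8750) / 3 = -24.92

-24.92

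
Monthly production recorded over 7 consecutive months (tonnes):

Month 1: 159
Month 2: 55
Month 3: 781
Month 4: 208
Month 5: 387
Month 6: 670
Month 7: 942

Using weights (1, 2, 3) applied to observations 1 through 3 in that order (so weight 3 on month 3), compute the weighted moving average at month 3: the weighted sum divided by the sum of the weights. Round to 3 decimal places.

Weighted sum: 1·159 + 2·55 + 3·781 = 159 + 110 + 2343 = 2612
Weight total: 1 + 2 + 3 = 6
WMA = 2612 / 6 = 435.333

435.333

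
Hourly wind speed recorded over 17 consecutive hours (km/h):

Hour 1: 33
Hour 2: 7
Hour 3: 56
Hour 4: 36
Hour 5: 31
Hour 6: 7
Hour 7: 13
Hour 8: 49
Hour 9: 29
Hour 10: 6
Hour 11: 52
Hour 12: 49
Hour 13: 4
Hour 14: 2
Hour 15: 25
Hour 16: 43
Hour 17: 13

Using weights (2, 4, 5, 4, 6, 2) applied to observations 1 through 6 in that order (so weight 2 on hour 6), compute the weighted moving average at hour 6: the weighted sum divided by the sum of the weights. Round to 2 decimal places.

31.22

Weighted sum: 2·33 + 4·7 + 5·56 + 4·36 + 6·31 + 2·7 = 66 + 28 + 280 + 144 + 186 + 14 = 718
Weight total: 2 + 4 + 5 + 4 + 6 + 2 = 23
WMA = 718 / 23 = 31.22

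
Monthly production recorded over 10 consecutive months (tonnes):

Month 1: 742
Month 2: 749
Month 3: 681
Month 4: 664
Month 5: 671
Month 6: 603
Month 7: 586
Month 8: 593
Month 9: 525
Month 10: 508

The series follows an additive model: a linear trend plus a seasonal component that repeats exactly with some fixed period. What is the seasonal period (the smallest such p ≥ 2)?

3

First differences y_{t+1} − y_t: 7, -68, -17, 7, -68, -17, 7, -68, …
The difference pattern repeats every 3 terms and not for any smaller step, so p = 3.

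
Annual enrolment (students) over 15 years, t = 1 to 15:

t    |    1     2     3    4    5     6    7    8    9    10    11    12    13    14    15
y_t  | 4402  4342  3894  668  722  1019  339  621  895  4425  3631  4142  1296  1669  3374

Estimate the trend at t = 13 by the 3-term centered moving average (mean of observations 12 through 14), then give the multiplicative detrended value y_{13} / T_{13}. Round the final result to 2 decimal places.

Trend T_13 = (4142 + 1296 + 1669) / 3 = 7107/3 = 2369.0000
Ratio to trend: 1296 / 2369.0000 = 0.55

0.55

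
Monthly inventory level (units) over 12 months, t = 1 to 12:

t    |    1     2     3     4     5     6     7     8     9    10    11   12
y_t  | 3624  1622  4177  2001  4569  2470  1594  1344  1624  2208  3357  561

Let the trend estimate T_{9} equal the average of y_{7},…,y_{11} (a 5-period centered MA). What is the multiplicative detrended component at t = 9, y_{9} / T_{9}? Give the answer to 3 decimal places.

0.802

Trend T_9 = (1594 + 1344 + 1624 + 2208 + 3357) / 5 = 10127/5 = 2025.40000
Ratio to trend: 1624 / 2025.40000 = 0.802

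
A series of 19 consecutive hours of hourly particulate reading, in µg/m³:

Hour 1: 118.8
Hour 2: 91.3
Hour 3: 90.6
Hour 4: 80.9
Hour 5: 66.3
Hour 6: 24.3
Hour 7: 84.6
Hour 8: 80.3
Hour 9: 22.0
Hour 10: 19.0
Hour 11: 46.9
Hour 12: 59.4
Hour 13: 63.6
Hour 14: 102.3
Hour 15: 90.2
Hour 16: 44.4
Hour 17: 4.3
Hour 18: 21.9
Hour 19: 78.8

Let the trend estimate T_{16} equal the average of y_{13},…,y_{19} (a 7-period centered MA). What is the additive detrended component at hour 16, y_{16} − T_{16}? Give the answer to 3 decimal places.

Trend T_16 = (63.6 + 102.3 + 90.2 + 44.4 + 4.3 + 21.9 + 78.8) / 7 = 405.5/7 = 57.92857
Detrended value: 44.4 − 57.92857 = -13.529

-13.529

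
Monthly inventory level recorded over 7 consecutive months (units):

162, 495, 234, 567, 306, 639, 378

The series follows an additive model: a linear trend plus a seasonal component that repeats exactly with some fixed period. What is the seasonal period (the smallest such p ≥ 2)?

2

First differences y_{t+1} − y_t: 333, -261, 333, -261, 333, -261, …
The difference pattern repeats every 2 terms and not for any smaller step, so p = 2.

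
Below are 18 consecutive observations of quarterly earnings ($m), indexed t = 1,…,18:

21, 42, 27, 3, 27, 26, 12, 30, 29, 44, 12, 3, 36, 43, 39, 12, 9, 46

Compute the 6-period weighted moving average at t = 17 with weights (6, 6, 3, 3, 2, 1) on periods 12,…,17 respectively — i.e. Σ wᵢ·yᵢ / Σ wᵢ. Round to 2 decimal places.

24.43

Weighted sum: 6·3 + 6·36 + 3·43 + 3·39 + 2·12 + 1·9 = 18 + 216 + 129 + 117 + 24 + 9 = 513
Weight total: 6 + 6 + 3 + 3 + 2 + 1 = 21
WMA = 513 / 21 = 24.43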